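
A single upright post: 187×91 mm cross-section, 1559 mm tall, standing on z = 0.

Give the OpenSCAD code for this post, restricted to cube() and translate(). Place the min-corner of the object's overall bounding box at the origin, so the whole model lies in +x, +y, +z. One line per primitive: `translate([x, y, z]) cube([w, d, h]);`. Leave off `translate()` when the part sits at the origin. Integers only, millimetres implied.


cube([187, 91, 1559]);


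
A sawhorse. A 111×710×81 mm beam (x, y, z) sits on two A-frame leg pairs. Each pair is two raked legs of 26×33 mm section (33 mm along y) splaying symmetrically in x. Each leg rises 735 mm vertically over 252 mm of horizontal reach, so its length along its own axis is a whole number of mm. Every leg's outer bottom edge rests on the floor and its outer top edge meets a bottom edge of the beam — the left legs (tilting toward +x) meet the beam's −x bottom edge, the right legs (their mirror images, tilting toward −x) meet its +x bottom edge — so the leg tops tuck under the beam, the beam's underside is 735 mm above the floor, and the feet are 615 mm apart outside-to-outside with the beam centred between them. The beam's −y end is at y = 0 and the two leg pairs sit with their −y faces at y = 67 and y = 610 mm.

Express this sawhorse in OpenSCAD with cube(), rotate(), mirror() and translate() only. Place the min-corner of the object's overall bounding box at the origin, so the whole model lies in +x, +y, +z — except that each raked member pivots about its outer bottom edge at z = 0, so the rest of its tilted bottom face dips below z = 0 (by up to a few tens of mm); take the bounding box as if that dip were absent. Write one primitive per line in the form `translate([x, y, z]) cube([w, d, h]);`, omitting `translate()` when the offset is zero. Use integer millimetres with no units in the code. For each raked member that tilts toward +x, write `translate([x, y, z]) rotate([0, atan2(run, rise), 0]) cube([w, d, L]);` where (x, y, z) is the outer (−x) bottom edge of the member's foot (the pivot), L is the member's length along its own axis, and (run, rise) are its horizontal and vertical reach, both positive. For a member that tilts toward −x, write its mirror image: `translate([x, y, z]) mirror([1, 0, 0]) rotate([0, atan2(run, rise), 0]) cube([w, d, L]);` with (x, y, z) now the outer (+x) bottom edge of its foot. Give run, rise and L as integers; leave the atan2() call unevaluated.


translate([252, 0, 735]) cube([111, 710, 81]);
translate([0, 67, 0]) rotate([0, atan2(252, 735), 0]) cube([26, 33, 777]);
translate([615, 67, 0]) mirror([1, 0, 0]) rotate([0, atan2(252, 735), 0]) cube([26, 33, 777]);
translate([0, 610, 0]) rotate([0, atan2(252, 735), 0]) cube([26, 33, 777]);
translate([615, 610, 0]) mirror([1, 0, 0]) rotate([0, atan2(252, 735), 0]) cube([26, 33, 777]);


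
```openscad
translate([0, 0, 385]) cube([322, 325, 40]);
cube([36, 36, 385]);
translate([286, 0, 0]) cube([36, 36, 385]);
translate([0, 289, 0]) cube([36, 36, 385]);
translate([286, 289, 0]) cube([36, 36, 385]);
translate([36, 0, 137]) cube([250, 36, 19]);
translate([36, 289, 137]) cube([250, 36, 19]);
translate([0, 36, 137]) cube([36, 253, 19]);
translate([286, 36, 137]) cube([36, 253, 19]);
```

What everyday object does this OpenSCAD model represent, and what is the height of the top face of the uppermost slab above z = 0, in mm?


A stool. The seat height is 425 mm.

A 322×325×40 slab at z = 385 on four corner posts — a stool. The seat top is 385 + 40 = 425 mm.


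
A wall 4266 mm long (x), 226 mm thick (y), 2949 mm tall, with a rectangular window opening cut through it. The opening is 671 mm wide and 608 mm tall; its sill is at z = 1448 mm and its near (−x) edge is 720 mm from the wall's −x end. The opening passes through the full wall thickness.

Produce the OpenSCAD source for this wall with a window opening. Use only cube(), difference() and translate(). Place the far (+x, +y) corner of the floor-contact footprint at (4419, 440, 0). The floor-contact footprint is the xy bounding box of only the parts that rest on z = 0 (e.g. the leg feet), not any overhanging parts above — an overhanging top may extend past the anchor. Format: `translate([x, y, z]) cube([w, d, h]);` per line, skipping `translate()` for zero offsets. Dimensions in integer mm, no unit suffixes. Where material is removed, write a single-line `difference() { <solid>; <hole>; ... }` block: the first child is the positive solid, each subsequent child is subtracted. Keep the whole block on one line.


difference() { translate([153, 214, 0]) cube([4266, 226, 2949]); translate([873, 214, 1448]) cube([671, 226, 608]); }


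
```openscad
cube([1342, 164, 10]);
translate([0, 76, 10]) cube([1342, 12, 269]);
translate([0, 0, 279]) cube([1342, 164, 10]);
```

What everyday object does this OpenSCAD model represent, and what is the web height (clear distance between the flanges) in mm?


An I-beam. The web height is 269 mm.

Two wide flanges with a thin centred web — an I-beam. Overall 289 mm minus two 10 mm flanges gives a web of 289 − 2·10 = 269 mm.


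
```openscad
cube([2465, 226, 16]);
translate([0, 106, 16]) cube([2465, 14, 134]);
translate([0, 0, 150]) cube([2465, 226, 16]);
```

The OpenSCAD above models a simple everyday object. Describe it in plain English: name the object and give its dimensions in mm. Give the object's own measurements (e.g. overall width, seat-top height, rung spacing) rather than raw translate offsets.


An I-beam lying along x, 2465 mm long. Overall section height 166 mm. Two flanges 226 mm wide (y) and 16 mm thick, one on the floor and one at the top; a web 14 mm thick runs between them, centred on the flange width.


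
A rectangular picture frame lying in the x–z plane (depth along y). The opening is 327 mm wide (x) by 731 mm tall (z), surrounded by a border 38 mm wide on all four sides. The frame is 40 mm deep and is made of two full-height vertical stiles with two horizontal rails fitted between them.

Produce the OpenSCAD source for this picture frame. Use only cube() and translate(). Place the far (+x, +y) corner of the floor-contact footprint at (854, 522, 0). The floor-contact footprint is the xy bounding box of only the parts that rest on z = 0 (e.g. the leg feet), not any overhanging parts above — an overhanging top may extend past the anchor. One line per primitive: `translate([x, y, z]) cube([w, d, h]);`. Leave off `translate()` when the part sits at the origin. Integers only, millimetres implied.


translate([451, 482, 0]) cube([38, 40, 807]);
translate([816, 482, 0]) cube([38, 40, 807]);
translate([489, 482, 0]) cube([327, 40, 38]);
translate([489, 482, 769]) cube([327, 40, 38]);


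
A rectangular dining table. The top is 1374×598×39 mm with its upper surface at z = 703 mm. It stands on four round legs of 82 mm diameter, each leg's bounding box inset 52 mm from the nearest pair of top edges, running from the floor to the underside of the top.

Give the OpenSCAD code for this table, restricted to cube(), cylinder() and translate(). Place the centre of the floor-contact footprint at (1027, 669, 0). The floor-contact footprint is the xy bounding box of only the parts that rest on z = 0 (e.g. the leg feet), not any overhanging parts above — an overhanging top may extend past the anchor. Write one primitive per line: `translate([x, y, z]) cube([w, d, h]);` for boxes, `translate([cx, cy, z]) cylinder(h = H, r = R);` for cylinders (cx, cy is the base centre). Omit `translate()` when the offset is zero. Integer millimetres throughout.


// leg_h = 703 - 39 = 664
translate([340, 370, 664]) cube([1374, 598, 39]);
translate([433, 463, 0]) cylinder(h = 664, r = 41);
translate([1621, 463, 0]) cylinder(h = 664, r = 41);
translate([433, 875, 0]) cylinder(h = 664, r = 41);
translate([1621, 875, 0]) cylinder(h = 664, r = 41);


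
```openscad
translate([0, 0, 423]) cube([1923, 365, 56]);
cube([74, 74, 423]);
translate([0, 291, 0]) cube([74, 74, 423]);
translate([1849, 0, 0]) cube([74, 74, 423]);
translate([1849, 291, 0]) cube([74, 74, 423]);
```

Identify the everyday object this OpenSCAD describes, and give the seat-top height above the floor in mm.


A bench. The seat-top height is 479 mm.

A long slab on four corner posts — a bench. The slab sits at z = 423 with thickness 56, so the top is 423 + 56 = 479 mm.


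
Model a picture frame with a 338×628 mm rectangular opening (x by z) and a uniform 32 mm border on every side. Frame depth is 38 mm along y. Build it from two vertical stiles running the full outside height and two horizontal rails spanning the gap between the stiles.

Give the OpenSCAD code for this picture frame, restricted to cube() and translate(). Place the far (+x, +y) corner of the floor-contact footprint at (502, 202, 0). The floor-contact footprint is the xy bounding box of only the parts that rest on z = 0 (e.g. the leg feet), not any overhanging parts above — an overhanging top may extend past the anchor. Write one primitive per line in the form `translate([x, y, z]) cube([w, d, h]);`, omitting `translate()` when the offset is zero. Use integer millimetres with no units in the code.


translate([100, 164, 0]) cube([32, 38, 692]);
translate([470, 164, 0]) cube([32, 38, 692]);
translate([132, 164, 0]) cube([338, 38, 32]);
translate([132, 164, 660]) cube([338, 38, 32]);


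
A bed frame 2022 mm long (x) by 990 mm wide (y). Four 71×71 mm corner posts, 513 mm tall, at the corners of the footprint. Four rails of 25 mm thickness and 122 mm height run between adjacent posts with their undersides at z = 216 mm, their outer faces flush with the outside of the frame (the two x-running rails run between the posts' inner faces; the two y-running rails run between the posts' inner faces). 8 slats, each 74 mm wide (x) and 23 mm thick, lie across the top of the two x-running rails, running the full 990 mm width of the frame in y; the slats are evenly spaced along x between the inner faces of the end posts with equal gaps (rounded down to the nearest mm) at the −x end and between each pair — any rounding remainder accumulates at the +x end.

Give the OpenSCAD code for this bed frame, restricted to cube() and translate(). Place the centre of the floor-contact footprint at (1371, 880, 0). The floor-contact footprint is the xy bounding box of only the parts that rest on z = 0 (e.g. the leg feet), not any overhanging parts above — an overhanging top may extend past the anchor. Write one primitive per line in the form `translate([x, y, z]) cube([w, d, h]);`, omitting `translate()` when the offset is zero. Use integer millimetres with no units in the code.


translate([360, 385, 0]) cube([71, 71, 513]);
translate([360, 1304, 0]) cube([71, 71, 513]);
translate([2311, 385, 0]) cube([71, 71, 513]);
translate([2311, 1304, 0]) cube([71, 71, 513]);
translate([431, 385, 216]) cube([1880, 25, 122]);
translate([431, 1350, 216]) cube([1880, 25, 122]);
translate([360, 456, 216]) cube([25, 848, 122]);
translate([2357, 456, 216]) cube([25, 848, 122]);
translate([574, 385, 338]) cube([74, 990, 23]);
translate([791, 385, 338]) cube([74, 990, 23]);
translate([1008, 385, 338]) cube([74, 990, 23]);
translate([1225, 385, 338]) cube([74, 990, 23]);
translate([1442, 385, 338]) cube([74, 990, 23]);
translate([1659, 385, 338]) cube([74, 990, 23]);
translate([1876, 385, 338]) cube([74, 990, 23]);
translate([2093, 385, 338]) cube([74, 990, 23]);


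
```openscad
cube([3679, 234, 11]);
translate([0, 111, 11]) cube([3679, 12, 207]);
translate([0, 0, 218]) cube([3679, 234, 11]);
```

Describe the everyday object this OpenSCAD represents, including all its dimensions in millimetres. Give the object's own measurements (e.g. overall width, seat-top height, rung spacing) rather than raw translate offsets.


An I-beam lying along x, 3679 mm long. Overall section height 229 mm. Two flanges 234 mm wide (y) and 11 mm thick, one on the floor and one at the top; a web 12 mm thick runs between them, centred on the flange width.


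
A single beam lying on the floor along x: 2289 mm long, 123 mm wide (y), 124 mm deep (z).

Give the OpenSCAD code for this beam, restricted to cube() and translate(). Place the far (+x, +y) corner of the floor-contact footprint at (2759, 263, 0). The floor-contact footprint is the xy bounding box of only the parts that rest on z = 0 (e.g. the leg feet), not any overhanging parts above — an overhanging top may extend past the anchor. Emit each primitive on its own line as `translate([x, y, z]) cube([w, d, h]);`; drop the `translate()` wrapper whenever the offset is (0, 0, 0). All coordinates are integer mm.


translate([470, 140, 0]) cube([2289, 123, 124]);


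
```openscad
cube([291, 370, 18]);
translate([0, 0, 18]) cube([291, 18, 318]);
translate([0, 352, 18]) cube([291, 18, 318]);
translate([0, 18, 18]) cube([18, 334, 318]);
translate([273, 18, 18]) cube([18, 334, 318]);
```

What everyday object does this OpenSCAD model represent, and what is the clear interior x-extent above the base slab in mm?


An open box. The internal width is 255 mm.

A 291×370 base slab with four walls standing on it — an open box. The base is 291 mm wide and the walls are 18 mm thick, so the internal width is 291 − 2 × 18 = 255 mm.


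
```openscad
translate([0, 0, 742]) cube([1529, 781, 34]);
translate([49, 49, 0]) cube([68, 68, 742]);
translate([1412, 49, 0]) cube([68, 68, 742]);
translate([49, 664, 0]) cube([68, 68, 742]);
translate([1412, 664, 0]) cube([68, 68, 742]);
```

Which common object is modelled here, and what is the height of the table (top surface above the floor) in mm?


A table. The table height is 776 mm.

A 1529×781×34 slab sits at z = 742 on four 68 mm square posts — a table. The top surface is at 742 + 34 = 776 mm.


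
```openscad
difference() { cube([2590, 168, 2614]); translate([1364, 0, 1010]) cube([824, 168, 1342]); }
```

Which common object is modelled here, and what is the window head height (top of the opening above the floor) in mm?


A wall with a window opening. The window head height is 2352 mm.

A wall with a rectangular opening subtracted — a window. Sill at z = 1010, opening 1342 mm tall, so the head is at 1010 + 1342 = 2352 mm.


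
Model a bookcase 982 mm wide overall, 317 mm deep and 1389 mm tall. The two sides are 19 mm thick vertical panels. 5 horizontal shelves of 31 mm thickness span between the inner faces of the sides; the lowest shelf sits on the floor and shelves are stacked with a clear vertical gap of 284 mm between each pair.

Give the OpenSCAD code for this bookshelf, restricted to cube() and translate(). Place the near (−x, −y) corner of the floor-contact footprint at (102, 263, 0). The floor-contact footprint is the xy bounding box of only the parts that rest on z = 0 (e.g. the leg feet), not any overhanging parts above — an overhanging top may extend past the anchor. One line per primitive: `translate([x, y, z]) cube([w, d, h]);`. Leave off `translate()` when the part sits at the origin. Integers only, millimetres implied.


translate([102, 263, 0]) cube([19, 317, 1389]);
translate([1065, 263, 0]) cube([19, 317, 1389]);
translate([121, 263, 0]) cube([944, 317, 31]);
translate([121, 263, 315]) cube([944, 317, 31]);
translate([121, 263, 630]) cube([944, 317, 31]);
translate([121, 263, 945]) cube([944, 317, 31]);
translate([121, 263, 1260]) cube([944, 317, 31]);


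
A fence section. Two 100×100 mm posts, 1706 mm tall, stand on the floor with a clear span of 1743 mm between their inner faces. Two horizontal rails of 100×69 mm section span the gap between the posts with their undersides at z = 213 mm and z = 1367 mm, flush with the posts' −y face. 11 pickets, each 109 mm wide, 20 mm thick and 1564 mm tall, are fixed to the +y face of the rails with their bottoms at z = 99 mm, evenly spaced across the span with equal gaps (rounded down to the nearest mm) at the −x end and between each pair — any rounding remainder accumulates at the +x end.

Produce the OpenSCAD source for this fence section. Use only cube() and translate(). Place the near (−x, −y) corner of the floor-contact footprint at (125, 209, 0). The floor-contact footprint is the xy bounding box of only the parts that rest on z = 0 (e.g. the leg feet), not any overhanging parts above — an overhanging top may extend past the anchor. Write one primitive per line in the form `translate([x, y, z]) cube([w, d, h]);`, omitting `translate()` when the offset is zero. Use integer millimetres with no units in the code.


translate([125, 209, 0]) cube([100, 100, 1706]);
translate([1968, 209, 0]) cube([100, 100, 1706]);
translate([225, 209, 213]) cube([1743, 100, 69]);
translate([225, 209, 1367]) cube([1743, 100, 69]);
translate([270, 309, 99]) cube([109, 20, 1564]);
translate([424, 309, 99]) cube([109, 20, 1564]);
translate([578, 309, 99]) cube([109, 20, 1564]);
translate([732, 309, 99]) cube([109, 20, 1564]);
translate([886, 309, 99]) cube([109, 20, 1564]);
translate([1040, 309, 99]) cube([109, 20, 1564]);
translate([1194, 309, 99]) cube([109, 20, 1564]);
translate([1348, 309, 99]) cube([109, 20, 1564]);
translate([1502, 309, 99]) cube([109, 20, 1564]);
translate([1656, 309, 99]) cube([109, 20, 1564]);
translate([1810, 309, 99]) cube([109, 20, 1564]);


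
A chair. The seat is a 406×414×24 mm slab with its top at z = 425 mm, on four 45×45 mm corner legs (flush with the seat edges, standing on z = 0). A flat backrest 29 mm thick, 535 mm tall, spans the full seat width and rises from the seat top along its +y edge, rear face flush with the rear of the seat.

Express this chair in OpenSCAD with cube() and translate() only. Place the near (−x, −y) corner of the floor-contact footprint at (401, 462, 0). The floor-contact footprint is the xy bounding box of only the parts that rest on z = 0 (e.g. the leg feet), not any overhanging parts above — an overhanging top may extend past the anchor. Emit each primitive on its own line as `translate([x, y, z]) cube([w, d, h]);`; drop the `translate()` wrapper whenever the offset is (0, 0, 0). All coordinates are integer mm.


translate([401, 462, 401]) cube([406, 414, 24]);
translate([401, 462, 0]) cube([45, 45, 401]);
translate([762, 462, 0]) cube([45, 45, 401]);
translate([401, 831, 0]) cube([45, 45, 401]);
translate([762, 831, 0]) cube([45, 45, 401]);
translate([401, 847, 425]) cube([406, 29, 535]);


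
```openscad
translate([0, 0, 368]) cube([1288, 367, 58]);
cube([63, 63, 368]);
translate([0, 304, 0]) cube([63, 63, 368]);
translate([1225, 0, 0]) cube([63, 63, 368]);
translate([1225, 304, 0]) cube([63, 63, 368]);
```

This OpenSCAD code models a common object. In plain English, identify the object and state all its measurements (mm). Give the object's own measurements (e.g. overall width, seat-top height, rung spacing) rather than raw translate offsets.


A bench: a 1288×367 mm seat slab, 58 mm thick, top at z = 426 mm, on four 63×63 mm square legs flush with the seat corners and standing on z = 0.


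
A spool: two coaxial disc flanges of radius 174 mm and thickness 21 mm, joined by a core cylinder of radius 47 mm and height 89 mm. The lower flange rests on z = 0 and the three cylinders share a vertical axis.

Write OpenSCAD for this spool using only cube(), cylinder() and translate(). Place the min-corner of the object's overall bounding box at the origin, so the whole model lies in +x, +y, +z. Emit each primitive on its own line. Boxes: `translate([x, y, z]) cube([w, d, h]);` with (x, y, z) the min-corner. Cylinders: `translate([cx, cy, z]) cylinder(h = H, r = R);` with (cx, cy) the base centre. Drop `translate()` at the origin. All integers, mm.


translate([174, 174, 0]) cylinder(h = 21, r = 174);
translate([174, 174, 21]) cylinder(h = 89, r = 47);
translate([174, 174, 110]) cylinder(h = 21, r = 174);


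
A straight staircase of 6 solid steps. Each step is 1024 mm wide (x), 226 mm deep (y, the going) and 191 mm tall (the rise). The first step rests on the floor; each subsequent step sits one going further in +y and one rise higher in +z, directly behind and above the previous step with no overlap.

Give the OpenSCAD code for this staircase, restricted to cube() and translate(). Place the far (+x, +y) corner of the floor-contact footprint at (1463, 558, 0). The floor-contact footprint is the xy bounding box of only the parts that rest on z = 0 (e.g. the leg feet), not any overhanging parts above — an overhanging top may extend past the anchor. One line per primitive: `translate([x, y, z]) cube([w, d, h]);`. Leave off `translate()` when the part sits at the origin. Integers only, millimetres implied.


translate([439, 332, 0]) cube([1024, 226, 191]);
translate([439, 558, 191]) cube([1024, 226, 191]);
translate([439, 784, 382]) cube([1024, 226, 191]);
translate([439, 1010, 573]) cube([1024, 226, 191]);
translate([439, 1236, 764]) cube([1024, 226, 191]);
translate([439, 1462, 955]) cube([1024, 226, 191]);


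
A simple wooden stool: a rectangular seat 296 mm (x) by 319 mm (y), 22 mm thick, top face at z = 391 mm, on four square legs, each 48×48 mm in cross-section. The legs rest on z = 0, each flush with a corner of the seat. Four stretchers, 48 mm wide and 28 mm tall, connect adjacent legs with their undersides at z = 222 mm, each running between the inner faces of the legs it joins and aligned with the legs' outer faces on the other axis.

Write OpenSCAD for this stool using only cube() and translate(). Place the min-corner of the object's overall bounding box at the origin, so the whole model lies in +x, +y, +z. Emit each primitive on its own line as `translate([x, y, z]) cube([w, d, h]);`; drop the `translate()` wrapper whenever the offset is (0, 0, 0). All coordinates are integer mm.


translate([0, 0, 369]) cube([296, 319, 22]);
cube([48, 48, 369]);
translate([248, 0, 0]) cube([48, 48, 369]);
translate([0, 271, 0]) cube([48, 48, 369]);
translate([248, 271, 0]) cube([48, 48, 369]);
translate([48, 0, 222]) cube([200, 48, 28]);
translate([48, 271, 222]) cube([200, 48, 28]);
translate([0, 48, 222]) cube([48, 223, 28]);
translate([248, 48, 222]) cube([48, 223, 28]);


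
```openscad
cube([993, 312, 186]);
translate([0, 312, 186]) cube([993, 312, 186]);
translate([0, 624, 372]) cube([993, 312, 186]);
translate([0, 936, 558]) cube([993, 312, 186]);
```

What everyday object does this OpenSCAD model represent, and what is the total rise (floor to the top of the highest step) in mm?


A staircase. The total rise is 744 mm.

4 identical blocks, each offset up and back from the previous — a staircase. Each step is 186 mm tall and there are 4 of them, so the total rise is 4 × 186 = 744 mm.


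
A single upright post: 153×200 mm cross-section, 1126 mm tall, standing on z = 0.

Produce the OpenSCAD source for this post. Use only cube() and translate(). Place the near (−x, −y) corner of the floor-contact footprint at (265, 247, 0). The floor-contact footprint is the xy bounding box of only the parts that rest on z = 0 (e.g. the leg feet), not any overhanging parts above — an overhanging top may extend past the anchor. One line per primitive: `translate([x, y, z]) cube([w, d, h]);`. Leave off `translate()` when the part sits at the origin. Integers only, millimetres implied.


translate([265, 247, 0]) cube([153, 200, 1126]);


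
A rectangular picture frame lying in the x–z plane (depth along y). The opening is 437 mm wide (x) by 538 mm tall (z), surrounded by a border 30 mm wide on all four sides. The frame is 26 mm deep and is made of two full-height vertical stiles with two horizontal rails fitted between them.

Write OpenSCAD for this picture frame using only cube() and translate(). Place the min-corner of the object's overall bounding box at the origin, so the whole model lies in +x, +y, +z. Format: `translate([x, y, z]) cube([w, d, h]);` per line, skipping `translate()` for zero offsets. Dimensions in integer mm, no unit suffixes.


cube([30, 26, 598]);
translate([467, 0, 0]) cube([30, 26, 598]);
translate([30, 0, 0]) cube([437, 26, 30]);
translate([30, 0, 568]) cube([437, 26, 30]);


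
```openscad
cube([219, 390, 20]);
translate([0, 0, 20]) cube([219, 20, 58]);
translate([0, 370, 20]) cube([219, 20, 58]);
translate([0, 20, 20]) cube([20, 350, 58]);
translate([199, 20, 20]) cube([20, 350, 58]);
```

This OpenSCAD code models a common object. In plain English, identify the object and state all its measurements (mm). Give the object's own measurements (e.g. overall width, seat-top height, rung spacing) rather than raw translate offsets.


An open-topped rectangular box: outside dimensions 219×390×78 mm, with a uniform wall and base thickness of 20 mm. The base is a full 219×390 slab on the floor; four walls sit on top of the base. The front and back walls (the −y and +y sides) span the full width; the two side walls fit between them.


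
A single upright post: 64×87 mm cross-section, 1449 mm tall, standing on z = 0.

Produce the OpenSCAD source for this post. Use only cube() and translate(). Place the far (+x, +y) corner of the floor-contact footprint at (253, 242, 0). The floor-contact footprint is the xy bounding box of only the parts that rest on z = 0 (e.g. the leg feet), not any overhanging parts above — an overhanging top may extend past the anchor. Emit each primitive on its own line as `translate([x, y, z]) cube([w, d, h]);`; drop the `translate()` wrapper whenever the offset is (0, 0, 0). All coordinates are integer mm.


translate([189, 155, 0]) cube([64, 87, 1449]);


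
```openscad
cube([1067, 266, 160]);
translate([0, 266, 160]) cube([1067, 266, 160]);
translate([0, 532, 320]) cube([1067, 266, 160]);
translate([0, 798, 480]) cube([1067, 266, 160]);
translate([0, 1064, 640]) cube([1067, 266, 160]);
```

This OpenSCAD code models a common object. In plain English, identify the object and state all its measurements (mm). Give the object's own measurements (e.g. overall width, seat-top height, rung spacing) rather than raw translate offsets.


A straight staircase of 5 solid steps. Each step is 1067 mm wide (x), 266 mm deep (y, the going) and 160 mm tall (the rise). The first step rests on the floor; each subsequent step sits one going further in +y and one rise higher in +z, directly behind and above the previous step with no overlap.


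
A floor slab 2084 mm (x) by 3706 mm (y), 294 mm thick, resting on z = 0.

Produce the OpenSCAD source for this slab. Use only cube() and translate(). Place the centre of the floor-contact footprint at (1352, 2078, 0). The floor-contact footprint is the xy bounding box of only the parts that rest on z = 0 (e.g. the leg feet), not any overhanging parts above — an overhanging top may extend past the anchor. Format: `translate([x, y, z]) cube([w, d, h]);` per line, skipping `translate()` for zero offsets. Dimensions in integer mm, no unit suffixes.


translate([310, 225, 0]) cube([2084, 3706, 294]);


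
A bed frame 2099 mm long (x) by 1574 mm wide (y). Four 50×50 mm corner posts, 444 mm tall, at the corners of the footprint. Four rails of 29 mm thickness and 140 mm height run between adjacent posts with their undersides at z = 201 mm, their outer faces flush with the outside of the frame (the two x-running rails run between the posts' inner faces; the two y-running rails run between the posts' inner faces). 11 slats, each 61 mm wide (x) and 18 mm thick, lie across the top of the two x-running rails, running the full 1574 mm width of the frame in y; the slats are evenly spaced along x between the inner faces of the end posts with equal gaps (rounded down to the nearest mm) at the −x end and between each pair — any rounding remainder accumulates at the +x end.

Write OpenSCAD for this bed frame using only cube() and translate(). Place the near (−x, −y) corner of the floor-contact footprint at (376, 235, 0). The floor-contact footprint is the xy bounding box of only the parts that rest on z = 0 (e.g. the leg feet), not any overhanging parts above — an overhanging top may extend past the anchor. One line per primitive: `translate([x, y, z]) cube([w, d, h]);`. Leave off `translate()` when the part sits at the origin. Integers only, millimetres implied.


translate([376, 235, 0]) cube([50, 50, 444]);
translate([376, 1759, 0]) cube([50, 50, 444]);
translate([2425, 235, 0]) cube([50, 50, 444]);
translate([2425, 1759, 0]) cube([50, 50, 444]);
translate([426, 235, 201]) cube([1999, 29, 140]);
translate([426, 1780, 201]) cube([1999, 29, 140]);
translate([376, 285, 201]) cube([29, 1474, 140]);
translate([2446, 285, 201]) cube([29, 1474, 140]);
translate([536, 235, 341]) cube([61, 1574, 18]);
translate([707, 235, 341]) cube([61, 1574, 18]);
translate([878, 235, 341]) cube([61, 1574, 18]);
translate([1049, 235, 341]) cube([61, 1574, 18]);
translate([1220, 235, 341]) cube([61, 1574, 18]);
translate([1391, 235, 341]) cube([61, 1574, 18]);
translate([1562, 235, 341]) cube([61, 1574, 18]);
translate([1733, 235, 341]) cube([61, 1574, 18]);
translate([1904, 235, 341]) cube([61, 1574, 18]);
translate([2075, 235, 341]) cube([61, 1574, 18]);
translate([2246, 235, 341]) cube([61, 1574, 18]);


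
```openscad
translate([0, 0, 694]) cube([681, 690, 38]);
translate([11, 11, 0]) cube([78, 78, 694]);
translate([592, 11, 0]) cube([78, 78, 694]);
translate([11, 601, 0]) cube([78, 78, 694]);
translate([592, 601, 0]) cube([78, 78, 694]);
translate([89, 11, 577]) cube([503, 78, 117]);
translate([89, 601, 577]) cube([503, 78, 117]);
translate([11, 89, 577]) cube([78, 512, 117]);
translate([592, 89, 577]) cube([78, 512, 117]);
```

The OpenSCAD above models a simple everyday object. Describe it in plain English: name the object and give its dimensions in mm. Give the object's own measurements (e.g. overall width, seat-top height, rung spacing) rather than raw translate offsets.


A rectangular dining table. The top is 681×690×38 mm with its upper surface at z = 732 mm. It stands on four 78×78 mm square legs, each inset 11 mm from the nearest pair of top edges, running from the floor to the underside of the top. Four apron rails, 78 mm thick and 117 mm tall, run between adjacent legs with their top edges flush with the underside of the top and their outer faces flush with the legs' outer faces.


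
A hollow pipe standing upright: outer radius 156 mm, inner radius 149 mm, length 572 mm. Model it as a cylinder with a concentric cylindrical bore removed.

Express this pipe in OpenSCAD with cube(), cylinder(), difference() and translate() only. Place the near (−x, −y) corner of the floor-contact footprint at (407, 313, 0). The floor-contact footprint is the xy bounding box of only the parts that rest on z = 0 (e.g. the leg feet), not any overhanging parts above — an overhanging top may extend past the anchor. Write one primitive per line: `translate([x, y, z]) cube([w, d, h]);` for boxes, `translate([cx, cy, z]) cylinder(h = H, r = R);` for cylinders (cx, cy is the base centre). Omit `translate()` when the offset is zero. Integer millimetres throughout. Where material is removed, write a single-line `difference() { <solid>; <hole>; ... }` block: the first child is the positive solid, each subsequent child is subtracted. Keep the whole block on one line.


difference() { translate([563, 469, 0]) cylinder(h = 572, r = 156); translate([563, 469, 0]) cylinder(h = 572, r = 149); }


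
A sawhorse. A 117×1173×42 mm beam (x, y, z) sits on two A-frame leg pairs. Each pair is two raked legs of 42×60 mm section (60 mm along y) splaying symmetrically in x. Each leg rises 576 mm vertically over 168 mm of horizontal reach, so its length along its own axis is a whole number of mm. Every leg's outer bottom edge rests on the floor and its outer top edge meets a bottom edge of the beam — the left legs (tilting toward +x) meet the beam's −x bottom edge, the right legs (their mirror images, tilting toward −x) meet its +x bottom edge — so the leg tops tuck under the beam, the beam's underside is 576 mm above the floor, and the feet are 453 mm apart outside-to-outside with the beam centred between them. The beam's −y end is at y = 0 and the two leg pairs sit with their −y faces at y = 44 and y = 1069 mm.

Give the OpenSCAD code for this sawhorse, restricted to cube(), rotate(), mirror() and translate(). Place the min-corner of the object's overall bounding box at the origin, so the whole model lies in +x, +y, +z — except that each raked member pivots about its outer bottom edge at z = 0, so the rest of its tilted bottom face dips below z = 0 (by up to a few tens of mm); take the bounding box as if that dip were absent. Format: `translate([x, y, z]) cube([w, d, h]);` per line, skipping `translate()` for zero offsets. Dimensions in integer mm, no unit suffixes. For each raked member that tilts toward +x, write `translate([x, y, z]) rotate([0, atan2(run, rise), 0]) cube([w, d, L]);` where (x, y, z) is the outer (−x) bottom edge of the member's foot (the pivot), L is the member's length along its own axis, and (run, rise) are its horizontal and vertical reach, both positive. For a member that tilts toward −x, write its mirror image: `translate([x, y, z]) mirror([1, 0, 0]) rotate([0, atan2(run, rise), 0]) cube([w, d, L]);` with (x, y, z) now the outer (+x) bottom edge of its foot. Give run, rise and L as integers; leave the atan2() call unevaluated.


translate([168, 0, 576]) cube([117, 1173, 42]);
translate([0, 44, 0]) rotate([0, atan2(168, 576), 0]) cube([42, 60, 600]);
translate([453, 44, 0]) mirror([1, 0, 0]) rotate([0, atan2(168, 576), 0]) cube([42, 60, 600]);
translate([0, 1069, 0]) rotate([0, atan2(168, 576), 0]) cube([42, 60, 600]);
translate([453, 1069, 0]) mirror([1, 0, 0]) rotate([0, atan2(168, 576), 0]) cube([42, 60, 600]);


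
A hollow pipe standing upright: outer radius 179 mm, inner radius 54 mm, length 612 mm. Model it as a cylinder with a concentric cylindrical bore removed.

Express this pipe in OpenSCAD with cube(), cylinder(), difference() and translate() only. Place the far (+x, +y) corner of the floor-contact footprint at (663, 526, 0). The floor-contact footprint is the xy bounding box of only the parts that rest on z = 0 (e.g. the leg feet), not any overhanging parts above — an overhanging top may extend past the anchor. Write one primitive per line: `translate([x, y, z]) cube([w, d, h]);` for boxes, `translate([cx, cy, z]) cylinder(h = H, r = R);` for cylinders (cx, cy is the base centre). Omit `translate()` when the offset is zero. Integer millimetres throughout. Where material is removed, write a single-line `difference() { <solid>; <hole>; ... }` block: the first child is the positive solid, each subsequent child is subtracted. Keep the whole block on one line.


difference() { translate([484, 347, 0]) cylinder(h = 612, r = 179); translate([484, 347, 0]) cylinder(h = 612, r = 54); }


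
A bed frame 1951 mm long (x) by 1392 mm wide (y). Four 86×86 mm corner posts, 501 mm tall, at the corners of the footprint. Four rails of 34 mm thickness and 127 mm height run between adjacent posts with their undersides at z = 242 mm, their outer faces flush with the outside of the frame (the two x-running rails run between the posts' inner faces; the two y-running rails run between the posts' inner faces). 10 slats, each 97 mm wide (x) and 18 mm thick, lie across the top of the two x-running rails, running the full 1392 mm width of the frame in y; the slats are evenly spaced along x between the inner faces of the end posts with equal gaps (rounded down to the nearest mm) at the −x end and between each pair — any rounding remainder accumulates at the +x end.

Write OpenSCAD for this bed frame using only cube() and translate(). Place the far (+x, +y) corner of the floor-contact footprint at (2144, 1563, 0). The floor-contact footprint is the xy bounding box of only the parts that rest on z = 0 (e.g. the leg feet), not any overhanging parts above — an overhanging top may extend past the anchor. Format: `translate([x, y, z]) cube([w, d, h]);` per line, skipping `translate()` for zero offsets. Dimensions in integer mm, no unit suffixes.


// slat z = rail_z + rail_h = 242 + 127 = 369
// slat gap = ⌊(1779 − 10·97) / 11⌋ = 73
translate([193, 171, 0]) cube([86, 86, 501]);
translate([193, 1477, 0]) cube([86, 86, 501]);
translate([2058, 171, 0]) cube([86, 86, 501]);
translate([2058, 1477, 0]) cube([86, 86, 501]);
translate([279, 171, 242]) cube([1779, 34, 127]);
translate([279, 1529, 242]) cube([1779, 34, 127]);
translate([193, 257, 242]) cube([34, 1220, 127]);
translate([2110, 257, 242]) cube([34, 1220, 127]);
translate([352, 171, 369]) cube([97, 1392, 18]);
translate([522, 171, 369]) cube([97, 1392, 18]);
translate([692, 171, 369]) cube([97, 1392, 18]);
translate([862, 171, 369]) cube([97, 1392, 18]);
translate([1032, 171, 369]) cube([97, 1392, 18]);
translate([1202, 171, 369]) cube([97, 1392, 18]);
translate([1372, 171, 369]) cube([97, 1392, 18]);
translate([1542, 171, 369]) cube([97, 1392, 18]);
translate([1712, 171, 369]) cube([97, 1392, 18]);
translate([1882, 171, 369]) cube([97, 1392, 18]);


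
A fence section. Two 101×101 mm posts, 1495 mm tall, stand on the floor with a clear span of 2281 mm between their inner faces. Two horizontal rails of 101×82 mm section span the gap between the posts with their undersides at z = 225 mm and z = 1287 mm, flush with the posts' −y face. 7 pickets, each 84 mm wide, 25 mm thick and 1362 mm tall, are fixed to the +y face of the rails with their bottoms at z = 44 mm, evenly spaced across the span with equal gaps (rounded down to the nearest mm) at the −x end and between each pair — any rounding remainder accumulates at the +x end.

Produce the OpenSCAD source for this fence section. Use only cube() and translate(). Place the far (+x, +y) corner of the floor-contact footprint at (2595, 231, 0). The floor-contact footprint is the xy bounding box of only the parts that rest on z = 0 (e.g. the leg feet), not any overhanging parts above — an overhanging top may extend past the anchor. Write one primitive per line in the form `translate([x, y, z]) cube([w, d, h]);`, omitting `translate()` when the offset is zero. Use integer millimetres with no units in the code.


translate([112, 130, 0]) cube([101, 101, 1495]);
translate([2494, 130, 0]) cube([101, 101, 1495]);
translate([213, 130, 225]) cube([2281, 101, 82]);
translate([213, 130, 1287]) cube([2281, 101, 82]);
translate([424, 231, 44]) cube([84, 25, 1362]);
translate([719, 231, 44]) cube([84, 25, 1362]);
translate([1014, 231, 44]) cube([84, 25, 1362]);
translate([1309, 231, 44]) cube([84, 25, 1362]);
translate([1604, 231, 44]) cube([84, 25, 1362]);
translate([1899, 231, 44]) cube([84, 25, 1362]);
translate([2194, 231, 44]) cube([84, 25, 1362]);


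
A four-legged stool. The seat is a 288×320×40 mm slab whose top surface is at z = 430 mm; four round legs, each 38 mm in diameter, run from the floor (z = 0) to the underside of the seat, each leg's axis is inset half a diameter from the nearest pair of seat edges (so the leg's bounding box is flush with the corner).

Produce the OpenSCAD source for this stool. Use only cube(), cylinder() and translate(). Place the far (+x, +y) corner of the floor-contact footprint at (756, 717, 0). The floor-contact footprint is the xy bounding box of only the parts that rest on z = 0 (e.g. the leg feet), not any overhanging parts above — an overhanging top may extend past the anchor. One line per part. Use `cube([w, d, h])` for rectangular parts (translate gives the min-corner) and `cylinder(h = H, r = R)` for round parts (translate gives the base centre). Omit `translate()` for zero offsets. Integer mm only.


translate([468, 397, 390]) cube([288, 320, 40]);
translate([487, 416, 0]) cylinder(h = 390, r = 19);
translate([737, 416, 0]) cylinder(h = 390, r = 19);
translate([487, 698, 0]) cylinder(h = 390, r = 19);
translate([737, 698, 0]) cylinder(h = 390, r = 19);


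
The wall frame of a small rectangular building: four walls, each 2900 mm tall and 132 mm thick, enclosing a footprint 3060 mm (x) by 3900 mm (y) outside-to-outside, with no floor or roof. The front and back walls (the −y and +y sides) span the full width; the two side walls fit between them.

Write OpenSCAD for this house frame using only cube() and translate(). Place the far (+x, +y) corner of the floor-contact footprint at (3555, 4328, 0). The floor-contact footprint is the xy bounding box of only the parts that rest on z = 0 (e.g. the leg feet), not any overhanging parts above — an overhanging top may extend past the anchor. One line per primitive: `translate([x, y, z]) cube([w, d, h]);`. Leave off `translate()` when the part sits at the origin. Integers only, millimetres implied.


translate([495, 428, 0]) cube([3060, 132, 2900]);
translate([495, 4196, 0]) cube([3060, 132, 2900]);
translate([495, 560, 0]) cube([132, 3636, 2900]);
translate([3423, 560, 0]) cube([132, 3636, 2900]);
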